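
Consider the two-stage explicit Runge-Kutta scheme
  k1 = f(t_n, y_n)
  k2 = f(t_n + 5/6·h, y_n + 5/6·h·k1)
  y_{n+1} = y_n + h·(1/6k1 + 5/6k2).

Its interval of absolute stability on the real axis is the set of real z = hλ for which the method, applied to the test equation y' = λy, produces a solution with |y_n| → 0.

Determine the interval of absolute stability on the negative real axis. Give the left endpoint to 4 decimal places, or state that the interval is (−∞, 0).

(-1.4400, 0).

With y'=λy (z=hλ):
  k1=λy_n ⇒ h·k1=z·y_n;  k2=λ(1+5/6z)y_n ⇒ h·k2=z(1+5/6z)y_n
  y_{n+1}/y_n = 1 + 1/6z + 5/6z(1+5/6z) = 1 + z + 25/36z²
  R(z) = 1 + z + 25/36z².

Find x<0 with |R(x)|<1.
x=-0.41: |R|=0.7067
R=1: x+25/36x²=0 ⇒ x=−36/25=-1.4400; min R=1−1/(4·25/36)=0.6400>−1
Confirm numerically:
  x=-1.029: |R|=0.70631 <1
  x=-0.903: |R|=0.66326 <1
  x=-0.604: |R|=0.64934 <1
  x=-2.014: |R|=1.80280 >1
  x=-1.998: |R|=1.77422 >1
  x=-1.772: |R|=1.40854 >1
Interval (-1.4400, 0).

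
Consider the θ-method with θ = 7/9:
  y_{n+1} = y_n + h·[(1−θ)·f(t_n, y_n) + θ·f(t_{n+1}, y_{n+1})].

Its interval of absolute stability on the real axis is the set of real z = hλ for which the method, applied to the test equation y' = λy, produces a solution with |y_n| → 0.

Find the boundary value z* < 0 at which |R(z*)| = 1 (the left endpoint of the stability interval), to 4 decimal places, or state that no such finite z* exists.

With y'=λy (z=hλ):
  y_{n+1} = y_n + z·[2/9·y_n + 7/9·y_{n+1}] ⇒ (1 − 7/9z)y_{n+1} = (1 + 2/9z)y_n
  Hence R(z) = (1 + 2/9z)/(1 − 7/9z).

Need |R(x)|<1, x<0.
x=-1.42: |R|=0.3252
x=-2: |R|=0.2174
x=-10: |R|=0.1392
x=-100: |R|=0.2694
θ=7/9≥1/2 ⇒ |1+2/9x|<|1−7/9x| ∀x<0 ⇒ stable on all of ℝ⁻.

interval (−∞, 0).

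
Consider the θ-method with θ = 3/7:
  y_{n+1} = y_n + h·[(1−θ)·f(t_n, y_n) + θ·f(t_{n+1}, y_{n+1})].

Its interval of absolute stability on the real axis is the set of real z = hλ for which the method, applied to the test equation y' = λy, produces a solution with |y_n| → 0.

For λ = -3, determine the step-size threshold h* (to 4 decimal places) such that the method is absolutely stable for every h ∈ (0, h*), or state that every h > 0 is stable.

(-14.0000,0); λ=-3 ⇒ h* = (14)/3 = 4.6667.

Test eqn y'=λy, z=hλ:
  y_{n+1} = y_n + z·[4/7·y_n + 3/7·y_{n+1}] ⇒ (1 − 3/7z)y_{n+1} = (1 + 4/7z)y_n
  Hence R(z) = (1 + 4/7z)/(1 − 3/7z).

Need |R(x)|<1, x<0.
x=-0.49: |R|=0.5950
R=−1: 1+4/7x = −1+3/7x ⇒ -1/7x=2 ⇒ x=2/(-1/7)=-14.0000
Confirm numerically:
  x=-13.976: |R|=0.99951 <1
  x=-12.577: |R|=0.96819 <1
  x=-8.230: |R|=0.81792 <1
  x=-14.584: |R|=1.01151 >1
  x=-14.285: |R|=1.00572 >1
  x=-14.249: |R|=1.00501 >1
So |R|<1 on (-14.0000, 0).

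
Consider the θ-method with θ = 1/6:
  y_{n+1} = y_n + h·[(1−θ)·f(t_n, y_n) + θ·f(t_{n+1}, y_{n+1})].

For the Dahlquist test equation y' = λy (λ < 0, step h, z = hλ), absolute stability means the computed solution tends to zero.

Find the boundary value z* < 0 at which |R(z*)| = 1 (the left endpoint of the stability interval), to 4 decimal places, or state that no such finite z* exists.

left endpoint -3.0000.

Test eqn y'=λy, z=hλ:
  y_{n+1} = y_n + z·[5/6·y_n + 1/6·y_{n+1}] ⇒ (1 − 1/6z)y_{n+1} = (1 + 5/6z)y_n
  Hence R(z) = (1 + 5/6z)/(1 − 1/6z).

Need |R(x)|<1, x<0.
x=-1.55: |R|=0.2318
R=−1: 1+5/6x = −1+1/6x ⇒ -2/3x=2 ⇒ x=2/(-2/3)=-3.0000
Confirm numerically:
  x=-2.382: |R|=0.70508 <1
  x=-2.242: |R|=0.63213 <1
  x=-2.154: |R|=0.58499 <1
  x=-1.733: |R|=0.34463 <1
  x=-3.514: |R|=1.21610 >1
  x=-3.496: |R|=1.20893 >1
  x=-3.052: |R|=1.02298 >1
Interval (-3.0000, 0).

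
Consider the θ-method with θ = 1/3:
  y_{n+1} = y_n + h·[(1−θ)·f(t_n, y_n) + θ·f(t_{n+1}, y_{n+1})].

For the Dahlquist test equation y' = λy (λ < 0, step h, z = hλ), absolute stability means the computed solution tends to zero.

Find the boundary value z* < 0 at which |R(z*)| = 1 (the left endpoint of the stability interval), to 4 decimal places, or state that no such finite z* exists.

left endpoint -6.0000.

On y'=λy, z=hλ:
  y_{n+1} = y_n + z·[2/3·y_n + 1/3·y_{n+1}] ⇒ (1 − 1/3z)y_{n+1} = (1 + 2/3z)y_n
  so R(z) = (1 + 2/3z)/(1 − 1/3z).

Need |R(x)|<1, x<0.
x=-0.93: |R|=0.2901
R=−1: 1+2/3x = −1+1/3x ⇒ -1/3x=2 ⇒ x=2/(-1/3)=-6.0000
Confirm numerically:
  x=-5.050: |R|=0.88199 <1
  x=-4.587: |R|=0.81376 <1
  x=-3.765: |R|=0.66962 <1
  x=-2.570: |R|=0.38420 <1
  x=-6.518: |R|=1.05442 >1
  x=-6.307: |R|=1.03299 >1
  x=-6.059: |R|=1.00651 >1
Stable set (-6.0000, 0).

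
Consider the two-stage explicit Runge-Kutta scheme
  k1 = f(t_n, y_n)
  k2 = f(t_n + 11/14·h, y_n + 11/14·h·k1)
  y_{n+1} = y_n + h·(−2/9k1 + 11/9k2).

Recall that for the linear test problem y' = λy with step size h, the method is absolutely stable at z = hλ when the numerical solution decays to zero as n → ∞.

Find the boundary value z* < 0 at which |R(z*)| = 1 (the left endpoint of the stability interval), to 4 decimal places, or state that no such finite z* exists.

Set f=λy, z=hλ:
  k1=λy_n ⇒ h·k1=z·y_n;  k2=λ(1+11/14z)y_n ⇒ h·k2=z(1+11/14z)y_n
  y_{n+1}/y_n = 1 − 2/9z + 11/9z(1+11/14z) = 1 + z + 121/126z²
  ⇒ R(z) = 1 + z + 121/126z².

Boundary: |R(x)|=1, x<0.
x=-1.1: |R|=1.0620
R=1: x+121/126x²=0 ⇒ x=−126/121=-1.0413; min R=1−1/(4·121/126)=0.7397>−1
Confirm numerically:
  x=-0.864: |R|=0.85287 <1
  x=-0.660: |R|=0.75831 <1
  x=-0.510: |R|=0.73978 <1
  x=-1.454: |R|=1.57622 >1
  x=-1.370: |R|=1.43242 >1
  x=-1.330: |R|=1.36871 >1
Stable set (-1.0413, 0).

left endpoint -1.0413.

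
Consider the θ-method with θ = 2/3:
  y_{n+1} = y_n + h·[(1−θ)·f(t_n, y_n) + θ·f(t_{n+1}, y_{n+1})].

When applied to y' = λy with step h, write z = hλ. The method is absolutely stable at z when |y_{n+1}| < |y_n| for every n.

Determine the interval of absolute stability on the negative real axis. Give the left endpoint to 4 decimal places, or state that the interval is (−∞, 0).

On y'=λy, z=hλ:
  y_{n+1} = y_n + z·[1/3·y_n + 2/3·y_{n+1}] ⇒ (1 − 2/3z)y_{n+1} = (1 + 1/3z)y_n
  so R(z) = (1 + 1/3z)/(1 − 2/3z).

Need |R(x)|<1, x<0.
x=-1.7: |R|=0.2031
x=-2: |R|=0.1429
x=-10: |R|=0.3043
x=-100: |R|=0.4778
θ=2/3≥1/2 ⇒ |1+1/3x|<|1−2/3x| ∀x<0 ⇒ interval (−∞,0).

(−∞, 0) — no finite endpoint.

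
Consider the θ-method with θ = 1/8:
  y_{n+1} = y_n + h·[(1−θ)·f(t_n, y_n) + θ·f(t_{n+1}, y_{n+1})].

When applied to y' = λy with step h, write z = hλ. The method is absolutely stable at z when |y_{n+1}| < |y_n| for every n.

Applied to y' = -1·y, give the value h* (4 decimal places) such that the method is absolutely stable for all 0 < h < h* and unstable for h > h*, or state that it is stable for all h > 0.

With y'=λy (z=hλ):
  y_{n+1} = y_n + z·[7/8·y_n + 1/8·y_{n+1}] ⇒ (1 − 1/8z)y_{n+1} = (1 + 7/8z)y_n
  R(z) = (1 + 7/8z)/(1 − 1/8z).

Solve |R(x)|<1 on ℝ⁻.
x=-1.18: |R|=0.0283
R=−1: 1+7/8x = −1+1/8x ⇒ -3/4x=2 ⇒ x=2/(-3/4)=-2.6667
Confirm numerically:
  x=-2.588: |R|=0.95542 <1
  x=-2.075: |R|=0.64764 <1
  x=-1.399: |R|=0.19076 <1
  x=-1.191: |R|=0.03667 <1
  x=-3.238: |R|=1.30504 >1
  x=-3.194: |R|=1.28265 >1
  x=-3.070: |R|=1.21861 >1
So |R|<1 on (-2.6667, 0).

(-2.6667,0); λ=-1 ⇒ h* = (8/3)/1 = 2.6667.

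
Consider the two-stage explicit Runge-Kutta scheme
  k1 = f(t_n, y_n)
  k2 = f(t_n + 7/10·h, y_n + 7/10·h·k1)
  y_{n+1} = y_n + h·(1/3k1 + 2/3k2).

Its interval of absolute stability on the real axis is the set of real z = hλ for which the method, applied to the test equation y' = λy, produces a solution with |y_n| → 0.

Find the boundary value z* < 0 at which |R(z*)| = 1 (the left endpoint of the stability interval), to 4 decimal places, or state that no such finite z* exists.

With y'=λy (z=hλ):
  k1=λy_n ⇒ h·k1=z·y_n;  k2=λ(1+7/10z)y_n ⇒ h·k2=z(1+7/10z)y_n
  y_{n+1}/y_n = 1 + 1/3z + 2/3z(1+7/10z) = 1 + z + 7/15z²
  ⇒ R(z) = 1 + z + 7/15z².

Find x<0 with |R(x)|<1.
x=-1.64: |R|=0.6151
R=1: x+7/15x²=0 ⇒ x=−15/7=-2.1429; min R=1−1/(4·7/15)=0.4643>−1
Confirm numerically:
  x=-1.774: |R|=0.69464 <1
  x=-1.622: |R|=0.60575 <1
  x=-1.206: |R|=0.47274 <1
  x=-0.911: |R|=0.47630 <1
  x=-2.471: |R|=1.37839 >1
  x=-2.363: |R|=1.24276 >1
Interval (-2.1429, 0).

left endpoint -2.1429.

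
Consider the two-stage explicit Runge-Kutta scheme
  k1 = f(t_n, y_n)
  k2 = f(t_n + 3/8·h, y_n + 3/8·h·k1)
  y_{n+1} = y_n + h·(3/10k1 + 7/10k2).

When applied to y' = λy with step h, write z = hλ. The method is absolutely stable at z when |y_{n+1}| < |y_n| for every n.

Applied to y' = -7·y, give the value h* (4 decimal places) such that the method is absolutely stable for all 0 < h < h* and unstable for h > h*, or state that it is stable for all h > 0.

With y'=λy (z=hλ):
  k1=λy_n ⇒ h·k1=z·y_n;  k2=λ(1+3/8z)y_n ⇒ h·k2=z(1+3/8z)y_n
  y_{n+1}/y_n = 1 + 3/10z + 7/10z(1+3/8z) = 1 + z + 21/80z²
  so R(z) = 1 + z + 21/80z².

Need |R(x)|<1, x<0.
x=-1.74: |R|=0.0547
R=1: x+21/80x²=0 ⇒ x=−80/21=-3.8095; min R=1−1/(4·21/80)=0.0476>−1
Confirm numerically:
  x=-3.699: |R|=0.89268 <1
  x=-3.262: |R|=0.53117 <1
  x=-2.363: |R|=0.10274 <1
  x=-4.036: |R|=1.23994 >1
  x=-3.867: |R|=1.05834 >1
So |R|<1 on (-3.8095, 0).

(-3.8095,0); λ=-7 ⇒ h* = (80/21)/7 = 0.5442.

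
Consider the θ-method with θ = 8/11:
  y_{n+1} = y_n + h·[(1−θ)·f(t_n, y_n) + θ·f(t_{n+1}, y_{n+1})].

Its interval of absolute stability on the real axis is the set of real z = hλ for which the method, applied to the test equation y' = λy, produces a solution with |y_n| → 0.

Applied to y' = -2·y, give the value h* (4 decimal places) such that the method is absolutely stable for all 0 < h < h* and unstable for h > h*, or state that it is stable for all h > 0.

On y'=λy, z=hλ:
  y_{n+1} = y_n + z·[3/11·y_n + 8/11·y_{n+1}] ⇒ (1 − 8/11z)y_{n+1} = (1 + 3/11z)y_n
  R(z) = (1 + 3/11z)/(1 − 8/11z).

Solve |R(x)|<1 on ℝ⁻.
x=-0.53: |R|=0.6175
x=-2: |R|=0.1852
x=-10: |R|=0.2088
x=-100: |R|=0.3564
θ=8/11≥1/2 ⇒ |1+3/11x|<|1−8/11x| ∀x<0 ⇒ interval (−∞,0).

interval (−∞, 0). Any h>0 works for λ=-2.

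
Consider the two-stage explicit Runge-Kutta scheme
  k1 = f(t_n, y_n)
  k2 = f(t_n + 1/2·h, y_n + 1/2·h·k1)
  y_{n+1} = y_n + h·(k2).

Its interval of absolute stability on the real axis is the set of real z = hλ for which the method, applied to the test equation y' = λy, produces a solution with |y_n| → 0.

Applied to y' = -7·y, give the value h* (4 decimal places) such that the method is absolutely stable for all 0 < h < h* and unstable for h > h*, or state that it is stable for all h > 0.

Set f=λy, z=hλ:
  k1=λy_n ⇒ h·k1=z·y_n;  k2=λ(1+1/2z)y_n ⇒ h·k2=z(1+1/2z)y_n
  y_{n+1}/y_n = 1 + z(1+1/2z) = 1 + z + 1/2z²
  ⇒ R(z) = 1 + z + 1/2z².

Need |R(x)|<1, x<0.
x=-0.75: |R|=0.5312
R=1: x+1/2x²=0 ⇒ x=−2=-2.0000; min R=1−1/(4·1/2)=0.5000>−1
Confirm numerically:
  x=-1.872: |R|=0.88019 <1
  x=-1.866: |R|=0.87498 <1
  x=-1.567: |R|=0.66074 <1
  x=-1.562: |R|=0.65792 <1
  x=-2.419: |R|=1.50678 >1
  x=-2.236: |R|=1.26385 >1
Interval (-2.0000, 0).

(-2.0000,0); λ=-7 ⇒ h* = (2)/7 = 0.2857.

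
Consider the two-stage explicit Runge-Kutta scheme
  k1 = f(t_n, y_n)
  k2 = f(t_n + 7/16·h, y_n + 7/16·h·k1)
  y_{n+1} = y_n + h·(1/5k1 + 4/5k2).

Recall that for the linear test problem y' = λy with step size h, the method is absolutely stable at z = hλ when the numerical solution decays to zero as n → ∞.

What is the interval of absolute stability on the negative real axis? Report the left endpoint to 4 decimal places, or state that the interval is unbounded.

With y'=λy (z=hλ):
  k1=λy_n ⇒ h·k1=z·y_n;  k2=λ(1+7/16z)y_n ⇒ h·k2=z(1+7/16z)y_n
  y_{n+1}/y_n = 1 + 1/5z + 4/5z(1+7/16z) = 1 + z + 7/20z²
  R(z) = 1 + z + 7/20z².

Solve |R(x)|<1 on ℝ⁻.
x=-0.56: |R|=0.5498
R=1: x+7/20x²=0 ⇒ x=−20/7=-2.8571; min R=1−1/(4·7/20)=0.2857>−1
Confirm numerically:
  x=-1.650: |R|=0.30287 <1
  x=-1.561: |R|=0.29185 <1
  x=-1.425: |R|=0.28572 <1
  x=-1.352: |R|=0.28777 <1
  x=-3.163: |R|=1.33860 >1
  x=-2.997: |R|=1.14670 >1
Stable set (-2.8571, 0).

z∈(-2.8571,0).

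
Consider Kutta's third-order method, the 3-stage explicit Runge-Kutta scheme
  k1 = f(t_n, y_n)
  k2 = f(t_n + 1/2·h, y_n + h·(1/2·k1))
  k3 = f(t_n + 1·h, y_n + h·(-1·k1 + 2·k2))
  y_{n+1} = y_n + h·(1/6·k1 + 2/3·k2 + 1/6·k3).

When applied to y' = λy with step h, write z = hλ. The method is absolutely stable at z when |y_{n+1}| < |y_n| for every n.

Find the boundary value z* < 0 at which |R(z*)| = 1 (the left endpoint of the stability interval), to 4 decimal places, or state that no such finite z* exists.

Test eqn y'=λy, z=hλ:
  order 3, 3-stage ⇒ R(z)=1+z+z^2/2+z^3/6
  (e.g. R(-1.76)=-0.11983, |R|=0.11983)

Boundary: |R(x)|=1, x<0.
x=-1.76: |R|=0.1198
|R(-1.34)|=0.1568 |R(-0.63)|=0.5268 |R(-0.52)|=0.5918
Bisect:
  x_lo=-3.1367 |R|=2.3609  x_hi=-0.1386 |R|=0.8705
  mid=-1.63769 |R|=0.02873 →hi
  mid=-2.38721 |R|=0.80518 →hi
  mid=-2.76197 |R|=1.45933 →lo
  mid=-2.57459 |R|=1.10461 →lo
  mid=-2.48090 |R|=0.94840 →hi
  mid=-2.52774 |R|=1.02483 →lo
  mid=-2.50432 |R|=0.98620 →hi
  ...
  [-2.51292,-2.51274] ⇒ x*=-2.5127
Interval (-2.5127, 0).

left endpoint -2.5127.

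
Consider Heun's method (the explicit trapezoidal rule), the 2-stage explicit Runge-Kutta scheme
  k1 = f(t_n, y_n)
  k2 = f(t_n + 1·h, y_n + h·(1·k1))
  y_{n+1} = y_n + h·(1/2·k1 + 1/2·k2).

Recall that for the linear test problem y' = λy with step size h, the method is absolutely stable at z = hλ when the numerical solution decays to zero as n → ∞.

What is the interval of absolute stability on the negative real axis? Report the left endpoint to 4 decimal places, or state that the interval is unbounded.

Set f=λy, z=hλ:
  order 2, 2-stage ⇒ R(z)=1+z+z^2/2
  (e.g. R(-0.42)=0.66820, |R|=0.66820)

Find x<0 with |R(x)|<1.
x=-0.42: |R|=0.6682
|R(-1.71)|=0.7520 |R(-1.14)|=0.5098 |R(-0.57)|=0.5924
Bisect:
  x_lo=-2.4898 |R|=1.6098  x_hi=-0.3817 |R|=0.6912
  mid=-1.43574 |R|=0.59494 →hi
  mid=-1.96278 |R|=0.96347 →hi
  mid=-2.22630 |R|=1.25191 →lo
  mid=-2.09454 |R|=1.09901 →lo
  mid=-2.02866 |R|=1.02907 →lo
  mid=-1.99572 |R|=0.99573 →hi
  mid=-2.01219 |R|=1.01227 →lo
  ...
  [-2.00010,-1.99997] ⇒ x*=-2.0000
Interval (-2.0000, 0).

z∈(-2.0000,0).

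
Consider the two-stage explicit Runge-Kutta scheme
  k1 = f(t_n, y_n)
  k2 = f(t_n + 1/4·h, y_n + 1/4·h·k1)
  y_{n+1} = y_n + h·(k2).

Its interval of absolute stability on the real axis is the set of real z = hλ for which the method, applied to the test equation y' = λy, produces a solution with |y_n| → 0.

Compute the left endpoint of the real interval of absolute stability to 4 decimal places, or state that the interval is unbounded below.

Set f=λy, z=hλ:
  k1=λy_n ⇒ h·k1=z·y_n;  k2=λ(1+1/4z)y_n ⇒ h·k2=z(1+1/4z)y_n
  y_{n+1}/y_n = 1 + z(1+1/4z) = 1 + z + 1/4z²
  R(z) = 1 + z + 1/4z².

Need |R(x)|<1, x<0.
x=-0.63: |R|=0.4692
R=1: x+1/4x²=0 ⇒ x=−4=-4.0000; min R=1−1/(4·1/4)=0.0000>−1
Confirm numerically:
  x=-3.658: |R|=0.68724 <1
  x=-3.187: |R|=0.35224 <1
  x=-3.131: |R|=0.31979 <1
  x=-1.624: |R|=0.03534 <1
  x=-4.207: |R|=1.21771 >1
  x=-4.180: |R|=1.18810 >1
So |R|<1 on (-4.0000, 0).

z* = -4.0000.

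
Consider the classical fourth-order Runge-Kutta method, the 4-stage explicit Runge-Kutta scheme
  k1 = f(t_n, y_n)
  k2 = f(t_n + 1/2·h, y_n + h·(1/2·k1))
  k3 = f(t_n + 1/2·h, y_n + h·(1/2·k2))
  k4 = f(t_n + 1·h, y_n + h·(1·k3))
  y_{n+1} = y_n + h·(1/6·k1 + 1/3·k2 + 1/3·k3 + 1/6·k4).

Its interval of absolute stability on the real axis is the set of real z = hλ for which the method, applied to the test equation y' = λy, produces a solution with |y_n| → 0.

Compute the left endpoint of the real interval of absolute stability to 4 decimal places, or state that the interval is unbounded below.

z* = -2.7853.

Test eqn y'=λy, z=hλ:
  order 4, 4-stage ⇒ R(z)=1+z+z^2/2+z^3/6+z^4/24
  (e.g. R(-1.4)=0.28273, |R|=0.28273)

Boundary: |R(x)|=1, x<0.
x=-1.4: |R|=0.2827
|R(-2.22)|=0.4327 |R(-0.74)|=0.4788 |R(-0.72)|=0.4882
Bisect:
  x_lo=-3.6695 |R|=3.3827  x_hi=-0.3108 |R|=0.7329
  mid=-1.99015 |R|=0.33010 →hi
  mid=-2.82982 |R|=1.06924 →lo
  mid=-2.40999 |R|=0.56670 →hi
  mid=-2.61990 |R|=0.77796 →hi
  mid=-2.72486 |R|=0.91265 →hi
  mid=-2.77734 |R|=0.98808 →hi
  mid=-2.80358 |R|=1.02793 →lo
  ...
  [-2.78534,-2.78513] ⇒ x*=-2.7853
So |R|<1 on (-2.7853, 0).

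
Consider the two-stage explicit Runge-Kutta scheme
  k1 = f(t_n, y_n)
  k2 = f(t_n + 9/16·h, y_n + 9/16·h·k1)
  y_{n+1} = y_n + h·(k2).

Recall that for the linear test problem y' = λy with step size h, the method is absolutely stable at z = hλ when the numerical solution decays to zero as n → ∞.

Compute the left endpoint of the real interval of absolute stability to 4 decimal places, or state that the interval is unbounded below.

left endpoint -1.7778.

Set f=λy, z=hλ:
  k1=λy_n ⇒ h·k1=z·y_n;  k2=λ(1+9/16z)y_n ⇒ h·k2=z(1+9/16z)y_n
  y_{n+1}/y_n = 1 + z(1+9/16z) = 1 + z + 9/16z²
  Hence R(z) = 1 + z + 9/16z².

Solve |R(x)|<1 on ℝ⁻.
x=-0.49: |R|=0.6451
R=1: x+9/16x²=0 ⇒ x=−16/9=-1.7778; min R=1−1/(4·9/16)=0.5556>−1
Confirm numerically:
  x=-1.614: |R|=0.85131 <1
  x=-1.518: |R|=0.77818 <1
  x=-0.813: |R|=0.55880 <1
  x=-2.356: |R|=1.76629 >1
  x=-2.354: |R|=1.76299 >1
  x=-2.277: |R|=1.63941 >1
Interval (-1.7778, 0).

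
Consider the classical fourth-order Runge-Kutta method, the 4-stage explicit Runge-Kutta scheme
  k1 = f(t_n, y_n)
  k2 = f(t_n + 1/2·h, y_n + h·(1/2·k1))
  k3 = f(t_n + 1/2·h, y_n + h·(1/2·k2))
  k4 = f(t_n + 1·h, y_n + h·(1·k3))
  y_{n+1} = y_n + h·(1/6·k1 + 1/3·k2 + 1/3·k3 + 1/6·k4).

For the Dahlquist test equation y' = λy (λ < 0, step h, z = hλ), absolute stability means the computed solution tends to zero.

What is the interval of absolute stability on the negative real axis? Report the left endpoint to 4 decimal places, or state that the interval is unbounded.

z∈(-2.7853,0).

With y'=λy (z=hλ):
  order 4, 4-stage ⇒ R(z)=1+z+z^2/2+z^3/6+z^4/24
  (e.g. R(-1.51)=0.27284, |R|=0.27284)

Find x<0 with |R(x)|<1.
x=-1.51: |R|=0.2728
|R(-3.09)|=1.5654 |R(-2.28)|=0.4698 |R(-1.7)|=0.2742
Bisect:
  x_lo=-3.6216 |R|=3.1873  x_hi=-0.3693 |R|=0.6913
  mid=-1.99544 |R|=0.33182 →hi
  mid=-2.80850 |R|=1.03556 →lo
  mid=-2.40197 |R|=0.56003 →hi
  mid=-2.60524 |R|=0.76078 →hi
  mid=-2.70687 |R|=0.88806 →hi
  mid=-2.75769 |R|=0.95917 →hi
  mid=-2.78309 |R|=0.99669 →hi
  ...
  [-2.78548,-2.78528] ⇒ x*=-2.7853
So |R|<1 on (-2.7853, 0).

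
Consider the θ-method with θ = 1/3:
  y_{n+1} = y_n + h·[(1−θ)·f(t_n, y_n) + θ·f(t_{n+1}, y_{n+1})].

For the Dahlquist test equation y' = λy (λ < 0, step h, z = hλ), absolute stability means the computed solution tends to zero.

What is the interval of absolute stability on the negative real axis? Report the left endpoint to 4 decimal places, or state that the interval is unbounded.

z∈(-6.0000,0).

Test eqn y'=λy, z=hλ:
  y_{n+1} = y_n + z·[2/3·y_n + 1/3·y_{n+1}] ⇒ (1 − 1/3z)y_{n+1} = (1 + 2/3z)y_n
  so R(z) = (1 + 2/3z)/(1 − 1/3z).

Need |R(x)|<1, x<0.
x=-1.48: |R|=0.0089
R=−1: 1+2/3x = −1+1/3x ⇒ -1/3x=2 ⇒ x=2/(-1/3)=-6.0000
Confirm numerically:
  x=-5.324: |R|=0.91879 <1
  x=-4.648: |R|=0.82322 <1
  x=-3.220: |R|=0.55305 <1
  x=-2.858: |R|=0.46364 <1
  x=-6.346: |R|=1.03702 >1
  x=-6.181: |R|=1.01971 >1
  x=-6.072: |R|=1.00794 >1
Interval (-6.0000, 0).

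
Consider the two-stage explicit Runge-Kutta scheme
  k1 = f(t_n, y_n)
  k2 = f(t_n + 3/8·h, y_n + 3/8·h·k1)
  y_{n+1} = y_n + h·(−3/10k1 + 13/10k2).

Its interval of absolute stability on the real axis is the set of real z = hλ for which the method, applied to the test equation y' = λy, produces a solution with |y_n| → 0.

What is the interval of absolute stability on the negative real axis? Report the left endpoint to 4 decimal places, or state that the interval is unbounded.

Test eqn y'=λy, z=hλ:
  k1=λy_n ⇒ h·k1=z·y_n;  k2=λ(1+3/8z)y_n ⇒ h·k2=z(1+3/8z)y_n
  y_{n+1}/y_n = 1 − 3/10z + 13/10z(1+3/8z) = 1 + z + 39/80z²
  so R(z) = 1 + z + 39/80z².

Solve |R(x)|<1 on ℝ⁻.
x=-1.59: |R|=0.6424
R=1: x+39/80x²=0 ⇒ x=−80/39=-2.0513; min R=1−1/(4·39/80)=0.4872>−1
Confirm numerically:
  x=-1.659: |R|=0.68274 <1
  x=-1.621: |R|=0.65997 <1
  x=-1.465: |R|=0.58128 <1
  x=-2.563: |R|=1.63937 >1
  x=-2.506: |R|=1.55552 >1
  x=-2.385: |R|=1.38801 >1
Stable set (-2.0513, 0).

(-2.0513, 0).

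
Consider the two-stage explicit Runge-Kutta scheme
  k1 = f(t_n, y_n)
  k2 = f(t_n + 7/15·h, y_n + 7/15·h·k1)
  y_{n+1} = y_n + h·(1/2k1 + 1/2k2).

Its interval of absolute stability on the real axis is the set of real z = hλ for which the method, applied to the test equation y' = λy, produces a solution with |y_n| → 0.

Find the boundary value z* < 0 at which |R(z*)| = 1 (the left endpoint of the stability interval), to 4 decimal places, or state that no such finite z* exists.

z* = -4.2857.

Set f=λy, z=hλ:
  k1=λy_n ⇒ h·k1=z·y_n;  k2=λ(1+7/15z)y_n ⇒ h·k2=z(1+7/15z)y_n
  y_{n+1}/y_n = 1 + 1/2z + 1/2z(1+7/15z) = 1 + z + 7/30z²
  so R(z) = 1 + z + 7/30z².

Find x<0 with |R(x)|<1.
x=-1.16: |R|=0.1540
R=1: x+7/30x²=0 ⇒ x=−30/7=-4.2857; min R=1−1/(4·7/30)=-0.0714>−1
Confirm numerically:
  x=-3.971: |R|=0.70840 <1
  x=-3.450: |R|=0.32725 <1
  x=-2.923: |R|=0.07058 <1
  x=-4.380: |R|=1.09636 >1
  x=-4.309: |R|=1.02341 >1
So |R|<1 on (-4.2857, 0).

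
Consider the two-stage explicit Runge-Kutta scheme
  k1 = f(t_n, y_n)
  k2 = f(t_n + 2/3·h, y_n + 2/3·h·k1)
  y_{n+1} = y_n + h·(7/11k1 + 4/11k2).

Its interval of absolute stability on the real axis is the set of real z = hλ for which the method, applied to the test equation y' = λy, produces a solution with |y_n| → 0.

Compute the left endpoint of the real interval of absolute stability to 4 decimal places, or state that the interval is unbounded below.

z* = -4.1250.

Set f=λy, z=hλ:
  k1=λy_n ⇒ h·k1=z·y_n;  k2=λ(1+2/3z)y_n ⇒ h·k2=z(1+2/3z)y_n
  y_{n+1}/y_n = 1 + 7/11z + 4/11z(1+2/3z) = 1 + z + 8/33z²
  R(z) = 1 + z + 8/33z².

Boundary: |R(x)|=1, x<0.
x=-0.86: |R|=0.3193
R=1: x+8/33x²=0 ⇒ x=−33/8=-4.1250; min R=1−1/(4·8/33)=-0.0312>−1
Confirm numerically:
  x=-3.916: |R|=0.80159 <1
  x=-3.371: |R|=0.38382 <1
  x=-3.164: |R|=0.26288 <1
  x=-1.992: |R|=0.03005 <1
  x=-4.678: |R|=1.62714 >1
  x=-4.437: |R|=1.33560 >1
  x=-4.191: |R|=1.06706 >1
Interval (-4.1250, 0).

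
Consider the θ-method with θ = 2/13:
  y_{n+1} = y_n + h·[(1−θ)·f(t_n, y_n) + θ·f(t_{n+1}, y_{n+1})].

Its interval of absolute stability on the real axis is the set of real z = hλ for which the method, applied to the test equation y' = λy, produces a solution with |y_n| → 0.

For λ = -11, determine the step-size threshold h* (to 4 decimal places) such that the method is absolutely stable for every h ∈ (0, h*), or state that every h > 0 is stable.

(-2.8889,0); λ=-11 ⇒ h* = (26/9)/11 = 0.2626.

Test eqn y'=λy, z=hλ:
  y_{n+1} = y_n + z·[11/13·y_n + 2/13·y_{n+1}] ⇒ (1 − 2/13z)y_{n+1} = (1 + 11/13z)y_n
  so R(z) = (1 + 11/13z)/(1 − 2/13z).

Solve |R(x)|<1 on ℝ⁻.
x=-1.74: |R|=0.3726
R=−1: 1+11/13x = −1+2/13x ⇒ -9/13x=2 ⇒ x=2/(-9/13)=-2.8889
Confirm numerically:
  x=-2.213: |R|=0.65092 <1
  x=-1.466: |R|=0.19621 <1
  x=-1.178: |R|=0.00274 <1
  x=-3.403: |R|=1.23362 >1
  x=-3.396: |R|=1.23060 >1
  x=-3.314: |R|=1.19493 >1
So |R|<1 on (-2.8889, 0).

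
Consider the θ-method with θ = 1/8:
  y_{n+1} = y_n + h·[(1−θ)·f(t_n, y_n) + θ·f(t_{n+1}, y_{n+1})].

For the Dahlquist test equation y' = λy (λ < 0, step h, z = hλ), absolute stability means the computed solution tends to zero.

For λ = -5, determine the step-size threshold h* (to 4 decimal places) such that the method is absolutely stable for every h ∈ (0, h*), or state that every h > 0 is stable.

On y'=λy, z=hλ:
  y_{n+1} = y_n + z·[7/8·y_n + 1/8·y_{n+1}] ⇒ (1 − 1/8z)y_{n+1} = (1 + 7/8z)y_n
  ⇒ R(z) = (1 + 7/8z)/(1 − 1/8z).

Boundary: |R(x)|=1, x<0.
x=-1.1: |R|=0.0330
R=−1: 1+7/8x = −1+1/8x ⇒ -3/4x=2 ⇒ x=2/(-3/4)=-2.6667
Confirm numerically:
  x=-1.861: |R|=0.50979 <1
  x=-1.762: |R|=0.44397 <1
  x=-1.616: |R|=0.34443 <1
  x=-1.243: |R|=0.07584 <1
  x=-3.191: |R|=1.28112 >1
  x=-3.034: |R|=1.19975 >1
  x=-2.880: |R|=1.11765 >1
So |R|<1 on (-2.6667, 0).

(-2.6667,0); λ=-5 ⇒ h* = (8/3)/5 = 0.5333.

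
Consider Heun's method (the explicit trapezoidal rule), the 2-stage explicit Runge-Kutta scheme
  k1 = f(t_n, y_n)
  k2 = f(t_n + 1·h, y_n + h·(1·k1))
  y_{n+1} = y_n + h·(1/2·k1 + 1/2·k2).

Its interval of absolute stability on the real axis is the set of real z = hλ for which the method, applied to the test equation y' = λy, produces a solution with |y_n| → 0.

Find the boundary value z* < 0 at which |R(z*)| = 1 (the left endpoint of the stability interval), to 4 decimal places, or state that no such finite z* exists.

left endpoint -2.0000.

On y'=λy, z=hλ:
  order 2, 2-stage ⇒ R(z)=1+z+z^2/2
  (e.g. R(-1.36)=0.56480, |R|=0.56480)

Solve |R(x)|<1 on ℝ⁻.
x=-1.36: |R|=0.5648
|R(-2.03)|=1.0304 |R(-1.29)|=0.5421 |R(-0.97)|=0.5005
Bisect:
  x_lo=-2.6679 |R|=1.8909  x_hi=-0.2163 |R|=0.8071
  mid=-1.44212 |R|=0.59774 →hi
  mid=-2.05501 |R|=1.05653 →lo
  mid=-1.74857 |R|=0.78018 →hi
  mid=-1.90179 |R|=0.90661 →hi
  mid=-1.97840 |R|=0.97863 →hi
  mid=-2.01671 |R|=1.01685 →lo
  mid=-1.99755 |R|=0.99756 →hi
  mid=-2.00713 |R|=1.00716 →lo
  ...
  [-2.00010,-1.99995] ⇒ x*=-2.0000
Stable set (-2.0000, 0).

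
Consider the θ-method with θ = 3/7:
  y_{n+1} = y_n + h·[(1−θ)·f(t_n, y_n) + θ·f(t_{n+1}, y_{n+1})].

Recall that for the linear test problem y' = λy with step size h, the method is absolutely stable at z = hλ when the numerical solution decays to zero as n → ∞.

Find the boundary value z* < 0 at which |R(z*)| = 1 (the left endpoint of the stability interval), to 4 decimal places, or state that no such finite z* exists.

left endpoint -14.0000.

On y'=λy, z=hλ:
  y_{n+1} = y_n + z·[4/7·y_n + 3/7·y_{n+1}] ⇒ (1 − 3/7z)y_{n+1} = (1 + 4/7z)y_n
  Hence R(z) = (1 + 4/7z)/(1 − 3/7z).

Find x<0 with |R(x)|<1.
x=-1.64: |R|=0.0369
R=−1: 1+4/7x = −1+3/7x ⇒ -1/7x=2 ⇒ x=2/(-1/7)=-14.0000
Confirm numerically:
  x=-11.955: |R|=0.95229 <1
  x=-10.257: |R|=0.90090 <1
  x=-9.466: |R|=0.87191 <1
  x=-8.913: |R|=0.84922 <1
  x=-14.493: |R|=1.00977 >1
  x=-14.387: |R|=1.00772 >1
  x=-14.381: |R|=1.00760 >1
Interval (-14.0000, 0).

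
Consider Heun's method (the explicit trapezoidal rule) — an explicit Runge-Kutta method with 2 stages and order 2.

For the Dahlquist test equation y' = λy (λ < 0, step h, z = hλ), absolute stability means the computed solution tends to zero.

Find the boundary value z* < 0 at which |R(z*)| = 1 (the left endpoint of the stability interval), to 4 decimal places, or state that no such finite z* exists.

Set f=λy, z=hλ:
  order 2, 2-stage ⇒ R(z)=1+z+z^2/2
  (e.g. R(-0.89)=0.50605, |R|=0.50605)

Solve |R(x)|<1 on ℝ⁻.
x=-0.89: |R|=0.5061
|R(-2.35)|=1.4113 |R(-1.95)|=0.9512 |R(-1.86)|=0.8698
Bisect:
  x_lo=-2.7674 |R|=2.0618  x_hi=-0.1718 |R|=0.8430
  mid=-1.46957 |R|=0.61025 →hi
  mid=-2.11847 |R|=1.12548 →lo
  mid=-1.79402 |R|=0.81523 →hi
  mid=-1.95624 |R|=0.95720 →hi
  mid=-2.03735 |R|=1.03805 →lo
  mid=-1.99680 |R|=0.99680 →hi
  mid=-2.01708 |R|=1.01722 →lo
  mid=-2.00694 |R|=1.00696 →lo
  mid=-2.00187 |R|=1.00187 →lo
  mid=-1.99933 |R|=0.99933 →hi
  ...
  [-2.00013,-1.99997] ⇒ x*=-2.0000
Stable set (-2.0000, 0).

left endpoint -2.0000.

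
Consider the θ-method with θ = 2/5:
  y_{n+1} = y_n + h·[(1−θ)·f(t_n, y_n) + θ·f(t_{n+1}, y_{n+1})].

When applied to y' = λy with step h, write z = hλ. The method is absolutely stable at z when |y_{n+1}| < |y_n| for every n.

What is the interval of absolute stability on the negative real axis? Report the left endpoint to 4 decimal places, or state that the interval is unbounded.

With y'=λy (z=hλ):
  y_{n+1} = y_n + z·[3/5·y_n + 2/5·y_{n+1}] ⇒ (1 − 2/5z)y_{n+1} = (1 + 3/5z)y_n
  ⇒ R(z) = (1 + 3/5z)/(1 − 2/5z).

Boundary: |R(x)|=1, x<0.
x=-0.92: |R|=0.3275
R=−1: 1+3/5x = −1+2/5x ⇒ -1/5x=2 ⇒ x=2/(-1/5)=-10.0000
Confirm numerically:
  x=-7.019: |R|=0.84342 <1
  x=-6.373: |R|=0.79562 <1
  x=-5.508: |R|=0.71953 <1
  x=-5.428: |R|=0.71165 <1
  x=-10.570: |R|=1.02181 >1
  x=-10.424: |R|=1.01640 >1
Interval (-10.0000, 0).

(-10.0000, 0).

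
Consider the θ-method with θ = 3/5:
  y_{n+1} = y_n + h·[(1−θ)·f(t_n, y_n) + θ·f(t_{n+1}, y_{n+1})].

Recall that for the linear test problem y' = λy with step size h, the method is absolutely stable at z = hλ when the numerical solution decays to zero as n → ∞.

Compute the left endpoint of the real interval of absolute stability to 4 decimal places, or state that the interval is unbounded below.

interval (−∞, 0).

Test eqn y'=λy, z=hλ:
  y_{n+1} = y_n + z·[2/5·y_n + 3/5·y_{n+1}] ⇒ (1 − 3/5z)y_{n+1} = (1 + 2/5z)y_n
  R(z) = (1 + 2/5z)/(1 − 3/5z).

Need |R(x)|<1, x<0.
x=-0.95: |R|=0.3949
x=-2: |R|=0.0909
x=-10: |R|=0.4286
x=-100: |R|=0.6393
θ=3/5≥1/2 ⇒ |1+2/5x|<|1−3/5x| ∀x<0 ⇒ stable on all of ℝ⁻.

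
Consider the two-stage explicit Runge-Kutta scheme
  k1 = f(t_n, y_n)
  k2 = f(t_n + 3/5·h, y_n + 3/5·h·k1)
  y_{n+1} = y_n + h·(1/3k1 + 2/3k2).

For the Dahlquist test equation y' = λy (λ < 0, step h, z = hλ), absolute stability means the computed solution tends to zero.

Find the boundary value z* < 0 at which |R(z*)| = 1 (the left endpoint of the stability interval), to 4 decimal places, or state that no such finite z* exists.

z* = -2.5000.

On y'=λy, z=hλ:
  k1=λy_n ⇒ h·k1=z·y_n;  k2=λ(1+3/5z)y_n ⇒ h·k2=z(1+3/5z)y_n
  y_{n+1}/y_n = 1 + 1/3z + 2/3z(1+3/5z) = 1 + z + 2/5z²
  ⇒ R(z) = 1 + z + 2/5z².

Boundary: |R(x)|=1, x<0.
x=-1.57: |R|=0.4160
R=1: x+2/5x²=0 ⇒ x=−5/2=-2.5000; min R=1−1/(4·2/5)=0.3750>−1
Confirm numerically:
  x=-2.462: |R|=0.96258 <1
  x=-2.061: |R|=0.63809 <1
  x=-1.349: |R|=0.37892 <1
  x=-1.222: |R|=0.37531 <1
  x=-3.034: |R|=1.64806 >1
  x=-2.549: |R|=1.04996 >1
Stable set (-2.5000, 0).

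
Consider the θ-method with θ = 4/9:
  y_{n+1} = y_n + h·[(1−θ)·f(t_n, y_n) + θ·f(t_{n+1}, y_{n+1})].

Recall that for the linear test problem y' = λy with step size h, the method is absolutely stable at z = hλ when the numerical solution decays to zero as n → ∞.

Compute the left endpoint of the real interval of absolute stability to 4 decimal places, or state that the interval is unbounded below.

z* = -18.0000.

Test eqn y'=λy, z=hλ:
  y_{n+1} = y_n + z·[5/9·y_n + 4/9·y_{n+1}] ⇒ (1 − 4/9z)y_{n+1} = (1 + 5/9z)y_n
  R(z) = (1 + 5/9z)/(1 − 4/9z).

Find x<0 with |R(x)|<1.
x=-0.67: |R|=0.4837
R=−1: 1+5/9x = −1+4/9x ⇒ -1/9x=2 ⇒ x=2/(-1/9)=-18.0000
Confirm numerically:
  x=-13.739: |R|=0.93338 <1
  x=-13.603: |R|=0.93066 <1
  x=-8.863: |R|=0.79445 <1
  x=-18.151: |R|=1.00185 >1
  x=-18.126: |R|=1.00155 >1
  x=-18.068: |R|=1.00084 >1
So |R|<1 on (-18.0000, 0).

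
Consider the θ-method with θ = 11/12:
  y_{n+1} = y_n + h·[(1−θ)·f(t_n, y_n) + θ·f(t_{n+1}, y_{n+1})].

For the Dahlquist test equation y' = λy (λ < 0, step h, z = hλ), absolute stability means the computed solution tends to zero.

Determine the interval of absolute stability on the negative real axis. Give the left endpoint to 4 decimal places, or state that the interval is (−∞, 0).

unbounded; (−∞, 0).

Set f=λy, z=hλ:
  y_{n+1} = y_n + z·[1/12·y_n + 11/12·y_{n+1}] ⇒ (1 − 11/12z)y_{n+1} = (1 + 1/12z)y_n
  Hence R(z) = (1 + 1/12z)/(1 − 11/12z).

Need |R(x)|<1, x<0.
x=-1.74: |R|=0.3295
x=-2: |R|=0.2941
x=-10: |R|=0.0164
x=-100: |R|=0.0791
θ=11/12≥1/2 ⇒ |1+1/12x|<|1−11/12x| ∀x<0 ⇒ stable on all of ℝ⁻.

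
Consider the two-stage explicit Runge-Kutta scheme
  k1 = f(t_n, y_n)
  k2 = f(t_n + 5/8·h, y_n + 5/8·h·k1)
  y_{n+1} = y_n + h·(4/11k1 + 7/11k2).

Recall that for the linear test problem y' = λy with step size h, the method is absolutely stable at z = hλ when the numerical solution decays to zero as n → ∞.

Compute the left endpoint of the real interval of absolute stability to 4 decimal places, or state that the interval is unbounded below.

With y'=λy (z=hλ):
  k1=λy_n ⇒ h·k1=z·y_n;  k2=λ(1+5/8z)y_n ⇒ h·k2=z(1+5/8z)y_n
  y_{n+1}/y_n = 1 + 4/11z + 7/11z(1+5/8z) = 1 + z + 35/88z²
  ⇒ R(z) = 1 + z + 35/88z².

Solve |R(x)|<1 on ℝ⁻.
x=-0.8: |R|=0.4545
R=1: x+35/88x²=0 ⇒ x=−88/35=-2.5143; min R=1−1/(4·35/88)=0.3714>−1
Confirm numerically:
  x=-1.926: |R|=0.54936 <1
  x=-1.521: |R|=0.39912 <1
  x=-1.109: |R|=0.38016 <1
  x=-3.088: |R|=1.70463 >1
  x=-2.823: |R|=1.34662 >1
Interval (-2.5143, 0).

left endpoint -2.5143.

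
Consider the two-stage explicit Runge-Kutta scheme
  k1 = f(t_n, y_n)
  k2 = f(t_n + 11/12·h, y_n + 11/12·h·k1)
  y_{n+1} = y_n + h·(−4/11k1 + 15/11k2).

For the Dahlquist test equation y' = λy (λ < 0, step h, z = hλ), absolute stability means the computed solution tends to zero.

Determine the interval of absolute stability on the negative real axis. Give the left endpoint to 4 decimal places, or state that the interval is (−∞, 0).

On y'=λy, z=hλ:
  k1=λy_n ⇒ h·k1=z·y_n;  k2=λ(1+11/12z)y_n ⇒ h·k2=z(1+11/12z)y_n
  y_{n+1}/y_n = 1 − 4/11z + 15/11z(1+11/12z) = 1 + z + 5/4z²
  Hence R(z) = 1 + z + 5/4z².

Need |R(x)|<1, x<0.
x=-0.47: |R|=0.8061
R=1: x+5/4x²=0 ⇒ x=−4/5=-0.8000; min R=1−1/(4·5/4)=0.8000>−1
Confirm numerically:
  x=-0.745: |R|=0.94878 <1
  x=-0.552: |R|=0.82888 <1
  x=-0.419: |R|=0.80045 <1
  x=-1.228: |R|=1.65698 >1
Stable set (-0.8000, 0).

z∈(-0.8000,0).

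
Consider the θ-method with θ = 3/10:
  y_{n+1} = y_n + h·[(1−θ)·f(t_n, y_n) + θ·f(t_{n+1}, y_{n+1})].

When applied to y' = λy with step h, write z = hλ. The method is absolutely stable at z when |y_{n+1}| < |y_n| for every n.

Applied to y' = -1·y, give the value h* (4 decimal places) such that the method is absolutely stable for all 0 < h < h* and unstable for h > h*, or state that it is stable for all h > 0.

(-5.0000,0); λ=-1 ⇒ h* = (5)/1 = 5.0000.

Set f=λy, z=hλ:
  y_{n+1} = y_n + z·[7/10·y_n + 3/10·y_{n+1}] ⇒ (1 − 3/10z)y_{n+1} = (1 + 7/10z)y_n
  Hence R(z) = (1 + 7/10z)/(1 − 3/10z).

Need |R(x)|<1, x<0.
x=-1.54: |R|=0.0534
R=−1: 1+7/10x = −1+3/10x ⇒ -2/5x=2 ⇒ x=2/(-2/5)=-5.0000
Confirm numerically:
  x=-3.916: |R|=0.80063 <1
  x=-3.830: |R|=0.78222 <1
  x=-2.478: |R|=0.42136 <1
  x=-5.596: |R|=1.08900 >1
  x=-5.384: |R|=1.05873 >1
So |R|<1 on (-5.0000, 0).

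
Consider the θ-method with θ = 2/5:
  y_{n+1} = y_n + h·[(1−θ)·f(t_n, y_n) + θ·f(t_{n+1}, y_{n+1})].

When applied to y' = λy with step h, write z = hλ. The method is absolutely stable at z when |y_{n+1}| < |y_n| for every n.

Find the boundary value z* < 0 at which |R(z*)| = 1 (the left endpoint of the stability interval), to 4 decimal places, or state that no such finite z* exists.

Test eqn y'=λy, z=hλ:
  y_{n+1} = y_n + z·[3/5·y_n + 2/5·y_{n+1}] ⇒ (1 − 2/5z)y_{n+1} = (1 + 3/5z)y_n
  R(z) = (1 + 3/5z)/(1 − 2/5z).

Need |R(x)|<1, x<0.
x=-1.01: |R|=0.2806
R=−1: 1+3/5x = −1+2/5x ⇒ -1/5x=2 ⇒ x=2/(-1/5)=-10.0000
Confirm numerically:
  x=-6.098: |R|=0.77309 <1
  x=-5.760: |R|=0.74334 <1
  x=-4.903: |R|=0.65575 <1
  x=-4.038: |R|=0.54405 <1
  x=-10.434: |R|=1.01678 >1
  x=-10.100: |R|=1.00397 >1
  x=-10.048: |R|=1.00191 >1
So |R|<1 on (-10.0000, 0).

z* = -10.0000.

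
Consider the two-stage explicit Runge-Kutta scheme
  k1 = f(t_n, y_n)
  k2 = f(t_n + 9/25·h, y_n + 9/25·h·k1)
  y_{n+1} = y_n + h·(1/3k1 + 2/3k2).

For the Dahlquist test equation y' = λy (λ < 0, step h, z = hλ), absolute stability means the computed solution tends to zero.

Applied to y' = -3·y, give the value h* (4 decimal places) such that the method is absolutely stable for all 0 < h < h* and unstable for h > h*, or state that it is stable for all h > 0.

(-4.1667,0); λ=-3 ⇒ h* = (25/6)/3 = 1.3889.

On y'=λy, z=hλ:
  k1=λy_n ⇒ h·k1=z·y_n;  k2=λ(1+9/25z)y_n ⇒ h·k2=z(1+9/25z)y_n
  y_{n+1}/y_n = 1 + 1/3z + 2/3z(1+9/25z) = 1 + z + 6/25z²
  ⇒ R(z) = 1 + z + 6/25z².

Find x<0 with |R(x)|<1.
x=-1.13: |R|=0.1765
R=1: x+6/25x²=0 ⇒ x=−25/6=-4.1667; min R=1−1/(4·6/25)=-0.0417>−1
Confirm numerically:
  x=-3.071: |R|=0.19245 <1
  x=-2.995: |R|=0.15781 <1
  x=-2.629: |R|=0.02979 <1
  x=-1.875: |R|=0.03125 <1
  x=-4.402: |R|=1.24862 >1
  x=-4.280: |R|=1.11642 >1
  x=-4.279: |R|=1.11536 >1
So |R|<1 on (-4.1667, 0).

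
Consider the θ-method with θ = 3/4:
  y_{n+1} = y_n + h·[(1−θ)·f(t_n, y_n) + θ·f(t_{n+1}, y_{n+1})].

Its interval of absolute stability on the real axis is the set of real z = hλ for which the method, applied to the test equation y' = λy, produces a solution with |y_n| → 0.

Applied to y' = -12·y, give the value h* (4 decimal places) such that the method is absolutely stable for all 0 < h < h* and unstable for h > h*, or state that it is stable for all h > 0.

unbounded; (−∞, 0). Any h>0 works for λ=-12.

Test eqn y'=λy, z=hλ:
  y_{n+1} = y_n + z·[1/4·y_n + 3/4·y_{n+1}] ⇒ (1 − 3/4z)y_{n+1} = (1 + 1/4z)y_n
  Hence R(z) = (1 + 1/4z)/(1 − 3/4z).

Solve |R(x)|<1 on ℝ⁻.
x=-0.87: |R|=0.4735
x=-2: |R|=0.2000
x=-10: |R|=0.1765
x=-100: |R|=0.3158
θ=3/4≥1/2 ⇒ |1+1/4x|<|1−3/4x| ∀x<0 ⇒ interval (−∞,0).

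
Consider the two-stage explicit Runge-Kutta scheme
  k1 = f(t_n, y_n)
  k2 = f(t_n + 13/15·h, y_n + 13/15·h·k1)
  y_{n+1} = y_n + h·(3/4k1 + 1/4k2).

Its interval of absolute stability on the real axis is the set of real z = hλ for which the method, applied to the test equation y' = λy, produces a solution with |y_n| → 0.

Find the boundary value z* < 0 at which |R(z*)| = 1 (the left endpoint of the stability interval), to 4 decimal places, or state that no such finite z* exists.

Test eqn y'=λy, z=hλ:
  k1=λy_n ⇒ h·k1=z·y_n;  k2=λ(1+13/15z)y_n ⇒ h·k2=z(1+13/15z)y_n
  y_{n+1}/y_n = 1 + 3/4z + 1/4z(1+13/15z) = 1 + z + 13/60z²
  R(z) = 1 + z + 13/60z².

Solve |R(x)|<1 on ℝ⁻.
x=-0.56: |R|=0.5079
R=1: x+13/60x²=0 ⇒ x=−60/13=-4.6154; min R=1−1/(4·13/60)=-0.1538>−1
Confirm numerically:
  x=-3.427: |R|=0.11760 <1
  x=-3.252: |R|=0.03936 <1
  x=-2.738: |R|=0.11373 <1
  x=-5.024: |R|=1.44479 >1
  x=-4.978: |R|=1.39110 >1
Interval (-4.6154, 0).

left endpoint -4.6154.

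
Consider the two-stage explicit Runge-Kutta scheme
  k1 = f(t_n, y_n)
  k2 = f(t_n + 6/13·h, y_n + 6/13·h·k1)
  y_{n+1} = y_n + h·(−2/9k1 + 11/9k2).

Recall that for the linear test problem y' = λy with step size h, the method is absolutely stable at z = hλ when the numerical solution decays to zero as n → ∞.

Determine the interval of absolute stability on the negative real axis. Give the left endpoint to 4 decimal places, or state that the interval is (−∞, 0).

Test eqn y'=λy, z=hλ:
  k1=λy_n ⇒ h·k1=z·y_n;  k2=λ(1+6/13z)y_n ⇒ h·k2=z(1+6/13z)y_n
  y_{n+1}/y_n = 1 − 2/9z + 11/9z(1+6/13z) = 1 + z + 22/39z²
  ⇒ R(z) = 1 + z + 22/39z².

Need |R(x)|<1, x<0.
x=-0.86: |R|=0.5572
R=1: x+22/39x²=0 ⇒ x=−39/22=-1.7727; min R=1−1/(4·22/39)=0.5568>−1
Confirm numerically:
  x=-1.197: |R|=0.61125 <1
  x=-1.180: |R|=0.60546 <1
  x=-0.796: |R|=0.56142 <1
  x=-2.260: |R|=1.62121 >1
  x=-2.245: |R|=1.59809 >1
  x=-1.854: |R|=1.08500 >1
Stable set (-1.7727, 0).

(-1.7727, 0).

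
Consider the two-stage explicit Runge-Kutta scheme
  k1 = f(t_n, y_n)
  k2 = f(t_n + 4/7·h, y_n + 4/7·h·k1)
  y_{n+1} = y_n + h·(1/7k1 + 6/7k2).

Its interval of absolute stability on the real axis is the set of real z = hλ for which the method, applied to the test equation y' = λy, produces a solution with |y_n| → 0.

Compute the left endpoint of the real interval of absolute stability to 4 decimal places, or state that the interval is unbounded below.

Test eqn y'=λy, z=hλ:
  k1=λy_n ⇒ h·k1=z·y_n;  k2=λ(1+4/7z)y_n ⇒ h·k2=z(1+4/7z)y_n
  y_{n+1}/y_n = 1 + 1/7z + 6/7z(1+4/7z) = 1 + z + 24/49z²
  ⇒ R(z) = 1 + z + 24/49z².

Solve |R(x)|<1 on ℝ⁻.
x=-1.24: |R|=0.5131
R=1: x+24/49x²=0 ⇒ x=−49/24=-2.0417; min R=1−1/(4·24/49)=0.4896>−1
Confirm numerically:
  x=-1.610: |R|=0.65960 <1
  x=-1.494: |R|=0.59924 <1
  x=-1.296: |R|=0.52667 <1
  x=-2.620: |R|=1.74216 >1
  x=-2.526: |R|=1.59923 >1
  x=-2.474: |R|=1.52388 >1
So |R|<1 on (-2.0417, 0).

z* = -2.0417.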